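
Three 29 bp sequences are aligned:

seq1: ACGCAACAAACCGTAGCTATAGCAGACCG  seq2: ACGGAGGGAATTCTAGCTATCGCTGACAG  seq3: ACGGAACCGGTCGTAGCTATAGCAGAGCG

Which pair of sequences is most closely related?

seq1–seq2: 10/29 differ, p = 0.345, d = 0.462.
seq1–seq3: 6/29 differ, p = 0.207, d = 0.242.
seq2–seq3: 11/29 differ, p = 0.379, d = 0.529.
The smallest distance is between seq1 and seq3.

seq1 and seq3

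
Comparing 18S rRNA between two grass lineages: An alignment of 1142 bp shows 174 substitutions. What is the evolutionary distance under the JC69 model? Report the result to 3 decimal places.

0.170

p = 174/1142 ≈ 0.152364.
d = −(3/4) ln(1 − 4p/3) = −0.75 ln(1 − 0.203152) = −0.75 ln(0.796848)
  = −0.75 × (-0.227091) = 0.170318 substitutions/site.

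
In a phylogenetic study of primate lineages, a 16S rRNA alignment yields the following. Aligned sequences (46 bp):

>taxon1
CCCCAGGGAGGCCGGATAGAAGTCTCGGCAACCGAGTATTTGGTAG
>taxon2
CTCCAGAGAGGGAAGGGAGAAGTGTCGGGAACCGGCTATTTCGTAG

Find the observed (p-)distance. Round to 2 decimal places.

The sequences differ at 12 of 46 positions.
p = 12/46 = 0.260869… ≈ 0.26 (to 2 d.p.).

0.26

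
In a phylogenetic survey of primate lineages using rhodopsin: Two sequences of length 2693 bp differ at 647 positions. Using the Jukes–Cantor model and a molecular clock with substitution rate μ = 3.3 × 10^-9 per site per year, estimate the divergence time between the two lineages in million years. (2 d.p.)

43.88

p = 647/2693 ≈ 0.240253.
d = −(3/4) ln(1 − 4p/3) = −0.75 ln(1 − 0.320337) = −0.75 ln(0.679663)
  = −0.75 × (-0.386158) = 0.289619 substitutions/site.
Under a molecular clock d = 2μt, so t = d/(2μ) = 0.289619 / (2 × 3.3 × 10^-9) = 43.88 million years.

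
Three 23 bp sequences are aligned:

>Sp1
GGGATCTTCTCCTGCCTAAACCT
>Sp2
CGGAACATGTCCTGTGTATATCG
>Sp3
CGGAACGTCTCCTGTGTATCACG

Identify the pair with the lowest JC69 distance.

Sp1–Sp2: 9/23 differ, p = 0.391, d = 0.553.
Sp1–Sp3: 9/23 differ, p = 0.391, d = 0.553.
Sp2–Sp3: 4/23 differ, p = 0.174, d = 0.198.
The smallest distance is between Sp2 and Sp3.

Sp2 and Sp3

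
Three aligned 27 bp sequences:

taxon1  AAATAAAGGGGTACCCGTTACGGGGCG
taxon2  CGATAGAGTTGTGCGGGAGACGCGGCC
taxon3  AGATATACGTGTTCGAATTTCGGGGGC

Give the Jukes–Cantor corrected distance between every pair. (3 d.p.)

d(taxon1,taxon2) = 0.673, d(taxon1,taxon3) = 0.588, d(taxon2,taxon3) = 0.673

taxon1–taxon2: 12/27 sites differ → p ≈ 0.444444, d = −0.75 ln(1 − 0.592592) = 0.673455 ≈ 0.673.
taxon1–taxon3: 11/27 sites differ → p ≈ 0.407407, d = −0.75 ln(1 − 0.543209) = 0.587647 ≈ 0.588.
taxon2–taxon3: 12/27 sites differ → p ≈ 0.444444, d = −0.75 ln(1 − 0.592592) = 0.673455 ≈ 0.673.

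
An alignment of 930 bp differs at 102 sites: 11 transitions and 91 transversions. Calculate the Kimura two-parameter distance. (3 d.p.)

P = 11/930 ≈ 0.011828 and Q = 91/930 ≈ 0.097849.
Under the Kimura two-parameter model, d = −½ ln(1 − 2P − Q) − ¼ ln(1 − 2Q).
1 − 2P − Q = 0.878495, giving −½ ln(0.878495) = 0.064773.
1 − 2Q = 0.804302, giving −¼ ln(0.804302) = 0.054445.
d = 0.064773 + 0.054445 = 0.119218.

0.119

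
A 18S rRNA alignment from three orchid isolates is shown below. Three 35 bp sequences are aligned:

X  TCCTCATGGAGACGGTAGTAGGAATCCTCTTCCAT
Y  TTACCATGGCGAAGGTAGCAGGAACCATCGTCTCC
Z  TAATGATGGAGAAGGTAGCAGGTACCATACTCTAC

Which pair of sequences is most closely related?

Y and Z

X–Y: 12/35 differ, p = 0.343, d = 0.458.
X–Z: 12/35 differ, p = 0.343, d = 0.458.
Y–Z: 8/35 differ, p = 0.229, d = 0.273.
The smallest distance is between Y and Z.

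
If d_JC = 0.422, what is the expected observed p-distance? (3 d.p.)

p = (3/4)(1 − e^(−4d/3)) = 0.75 × (1 − e^(-0.562667)) = 0.75 × (1 − 0.569688) = 0.322734.

0.323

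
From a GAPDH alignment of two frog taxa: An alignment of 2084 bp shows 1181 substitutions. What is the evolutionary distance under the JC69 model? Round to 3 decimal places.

1.057

p = 1181/2084 ≈ 0.566699.
d = −(3/4) ln(1 − 4p/3) = −0.75 ln(1 − 0.755599) = −0.75 ln(0.244401)
  = −0.75 × (-1.408945) = 1.056709 substitutions/site.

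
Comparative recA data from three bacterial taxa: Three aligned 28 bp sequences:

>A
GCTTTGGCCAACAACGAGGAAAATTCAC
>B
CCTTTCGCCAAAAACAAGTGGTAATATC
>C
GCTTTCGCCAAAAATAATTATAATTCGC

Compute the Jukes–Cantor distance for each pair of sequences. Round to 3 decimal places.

d(A,B) = 0.556, d(A,C) = 0.360, d(B,C) = 0.420

A–B: 11/28 sites differ → p ≈ 0.392857, d = −0.75 ln(1 − 0.523809) = 0.556452 ≈ 0.556.
A–C: 8/28 sites differ → p ≈ 0.285714, d = −0.75 ln(1 − 0.380952) = 0.359679 ≈ 0.360.
B–C: 9/28 sites differ → p ≈ 0.321429, d = −0.75 ln(1 − 0.428572) = 0.419713 ≈ 0.420.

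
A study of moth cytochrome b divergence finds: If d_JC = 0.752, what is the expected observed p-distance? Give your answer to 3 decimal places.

p = (3/4)(1 − e^(−4d/3)) = 0.75 × (1 − e^(-1.002667)) = 0.75 × (1 − 0.366900) = 0.474825.

0.475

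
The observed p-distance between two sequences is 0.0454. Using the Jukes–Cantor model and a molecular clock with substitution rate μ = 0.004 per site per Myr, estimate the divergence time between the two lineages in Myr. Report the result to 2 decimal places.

5.85

d = −(3/4) ln(1 − 4p/3) = −0.75 ln(1 − 0.060533) = −0.75 ln(0.939467)
  = −0.75 × (-0.062443) = 0.046832 substitutions/site.
Under a molecular clock d = 2μt, so t = d/(2μ) = 0.046832 / (2 × 0.004) = 5.85 Myr.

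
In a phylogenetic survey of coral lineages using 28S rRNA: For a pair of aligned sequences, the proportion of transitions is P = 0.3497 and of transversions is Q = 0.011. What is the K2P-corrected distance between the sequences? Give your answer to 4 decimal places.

Under the Kimura two-parameter model, d = −½ ln(1 − 2P − Q) − ¼ ln(1 − 2Q).
1 − 2P − Q = 0.2896, giving −½ ln(0.2896) = 0.619627.
1 − 2Q = 0.978, giving −¼ ln(0.978) = 0.005561.
d = 0.619627 + 0.005561 = 0.625188.

0.6252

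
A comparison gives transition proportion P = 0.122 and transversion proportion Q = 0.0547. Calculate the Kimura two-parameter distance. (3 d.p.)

Under the Kimura two-parameter model, d = −½ ln(1 − 2P − Q) − ¼ ln(1 − 2Q).
1 − 2P − Q = 0.7013, giving −½ ln(0.7013) = 0.177410.
1 − 2Q = 0.8906, giving −¼ ln(0.8906) = 0.028965.
d = 0.177410 + 0.028965 = 0.206375.

0.206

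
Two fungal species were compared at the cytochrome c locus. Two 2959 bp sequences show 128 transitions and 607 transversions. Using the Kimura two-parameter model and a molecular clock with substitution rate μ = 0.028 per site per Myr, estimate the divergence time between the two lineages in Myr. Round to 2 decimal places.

5.44

P = 128/2959 ≈ 0.043258 and Q = 607/2959 ≈ 0.205137.
Under the Kimura two-parameter model, d = −½ ln(1 − 2P − Q) − ¼ ln(1 − 2Q).
1 − 2P − Q = 0.708347, giving −½ ln(0.708347) = 0.172411.
1 − 2Q = 0.589726, giving −¼ ln(0.589726) = 0.132024.
d = 0.172411 + 0.132024 = 0.304435.
Under a molecular clock d = 2μt, so t = d/(2μ) = 0.304435 / (2 × 0.028) = 5.44 Myr.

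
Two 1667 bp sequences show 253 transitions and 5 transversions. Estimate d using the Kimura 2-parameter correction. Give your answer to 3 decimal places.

0.185

P = 253/1667 ≈ 0.15177 and Q = 5/1667 ≈ 0.002999.
Under the Kimura two-parameter model, d = −½ ln(1 − 2P − Q) − ¼ ln(1 − 2Q).
1 − 2P − Q = 0.693461, giving −½ ln(0.693461) = 0.183030.
1 − 2Q = 0.994002, giving −¼ ln(0.994002) = 0.001504.
d = 0.183030 + 0.001504 = 0.184534.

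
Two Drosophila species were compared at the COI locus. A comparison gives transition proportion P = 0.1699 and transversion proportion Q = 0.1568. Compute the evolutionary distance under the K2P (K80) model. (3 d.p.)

Under the Kimura two-parameter model, d = −½ ln(1 − 2P − Q) − ¼ ln(1 − 2Q).
1 − 2P − Q = 0.5034, giving −½ ln(0.5034) = 0.343185.
1 − 2Q = 0.6864, giving −¼ ln(0.6864) = 0.094074.
d = 0.343185 + 0.094074 = 0.437259.

0.437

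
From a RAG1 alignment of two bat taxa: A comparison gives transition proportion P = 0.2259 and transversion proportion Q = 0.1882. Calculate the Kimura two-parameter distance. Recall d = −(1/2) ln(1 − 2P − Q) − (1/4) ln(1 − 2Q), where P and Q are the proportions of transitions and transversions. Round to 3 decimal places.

0.629

Under the Kimura two-parameter model, d = −½ ln(1 − 2P − Q) − ¼ ln(1 − 2Q).
1 − 2P − Q = 0.36, giving −½ ln(0.36) = 0.510826.
1 − 2Q = 0.6236, giving −¼ ln(0.6236) = 0.118062.
d = 0.510826 + 0.118062 = 0.628888.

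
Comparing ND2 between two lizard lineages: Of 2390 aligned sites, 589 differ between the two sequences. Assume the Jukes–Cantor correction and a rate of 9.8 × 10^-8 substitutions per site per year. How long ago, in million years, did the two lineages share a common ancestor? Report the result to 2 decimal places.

1.52

p = 589/2390 ≈ 0.246444.
d = −(3/4) ln(1 − 4p/3) = −0.75 ln(1 − 0.328592) = −0.75 ln(0.671408)
  = −0.75 × (-0.398378) = 0.298784 substitutions/site.
Under a molecular clock d = 2μt, so t = d/(2μ) = 0.298784 / (2 × 9.8 × 10^-8) = 1.52 million years.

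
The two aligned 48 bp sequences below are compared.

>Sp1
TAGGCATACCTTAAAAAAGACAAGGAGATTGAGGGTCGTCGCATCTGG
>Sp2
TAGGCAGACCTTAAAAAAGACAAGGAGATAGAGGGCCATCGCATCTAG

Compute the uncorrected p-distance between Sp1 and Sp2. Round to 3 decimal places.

The sequences differ at 5 of 48 positions (sites 7, 30, 36, 38, 47).
p = 5/48 = 0.104166… ≈ 0.104 (to 3 d.p.).

0.104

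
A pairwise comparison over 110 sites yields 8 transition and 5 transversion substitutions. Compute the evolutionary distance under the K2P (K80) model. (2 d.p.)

P = 8/110 ≈ 0.072727 and Q = 5/110 ≈ 0.045455.
Under the Kimura two-parameter model, d = −½ ln(1 − 2P − Q) − ¼ ln(1 − 2Q).
1 − 2P − Q = 0.809091, giving −½ ln(0.809091) = 0.105922.
1 − 2Q = 0.90909, giving −¼ ln(0.90909) = 0.023828.
d = 0.105922 + 0.023828 = 0.129750.

0.13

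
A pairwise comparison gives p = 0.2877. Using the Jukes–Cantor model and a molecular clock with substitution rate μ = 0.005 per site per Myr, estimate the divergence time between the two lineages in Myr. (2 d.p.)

d = −(3/4) ln(1 − 4p/3) = −0.75 ln(1 − 0.3836) = −0.75 ln(0.6164)
  = −0.75 × (-0.483859) = 0.362894 substitutions/site.
Under a molecular clock d = 2μt, so t = d/(2μ) = 0.362894 / (2 × 0.005) = 36.29 Myr.

36.29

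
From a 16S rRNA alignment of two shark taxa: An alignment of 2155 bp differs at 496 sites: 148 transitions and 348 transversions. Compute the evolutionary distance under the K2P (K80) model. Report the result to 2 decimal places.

P = 148/2155 ≈ 0.068677 and Q = 348/2155 ≈ 0.161485.
Under the Kimura two-parameter model, d = −½ ln(1 − 2P − Q) − ¼ ln(1 − 2Q).
1 − 2P − Q = 0.701161, giving −½ ln(0.701161) = 0.177509.
1 − 2Q = 0.67703, giving −¼ ln(0.67703) = 0.097510.
d = 0.177509 + 0.097510 = 0.275019.

0.28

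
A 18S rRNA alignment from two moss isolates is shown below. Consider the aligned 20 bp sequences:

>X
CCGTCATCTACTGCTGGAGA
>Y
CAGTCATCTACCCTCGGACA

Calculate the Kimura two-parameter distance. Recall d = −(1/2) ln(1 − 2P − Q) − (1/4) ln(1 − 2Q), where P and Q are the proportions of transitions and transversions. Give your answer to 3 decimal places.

Of 20 sites, 3 differences are transitions and 3 are transversions, so P = 3/20 = 0.15 and Q = 3/20 = 0.15.
Under the Kimura two-parameter model, d = −½ ln(1 − 2P − Q) − ¼ ln(1 − 2Q).
1 − 2P − Q = 0.55, giving −½ ln(0.55) = 0.298919.
1 − 2Q = 0.7, giving −¼ ln(0.7) = 0.089169.
d = 0.298919 + 0.089169 = 0.388088.

0.388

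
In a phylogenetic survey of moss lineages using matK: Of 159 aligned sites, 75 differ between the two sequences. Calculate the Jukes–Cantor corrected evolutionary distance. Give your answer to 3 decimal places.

p = 75/159 ≈ 0.471698.
d = −(3/4) ln(1 − 4p/3) = −0.75 ln(1 − 0.628931) = −0.75 ln(0.371069)
  = −0.75 × (-0.991367) = 0.743525 substitutions/site.

0.744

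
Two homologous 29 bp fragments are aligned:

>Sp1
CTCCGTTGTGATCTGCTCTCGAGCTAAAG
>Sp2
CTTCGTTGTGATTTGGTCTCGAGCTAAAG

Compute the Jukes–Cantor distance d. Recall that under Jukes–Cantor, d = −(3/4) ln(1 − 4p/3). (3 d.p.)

0.111

The sequences differ at 3 of 29 sites (3, 13, 16), so p = 3/29 ≈ 0.103448.
d = −(3/4) ln(1 − 4p/3) = −0.75 ln(1 − 0.137931) = −0.75 ln(0.862069)
  = −0.75 × (-0.148420) = 0.111315 substitutions/site.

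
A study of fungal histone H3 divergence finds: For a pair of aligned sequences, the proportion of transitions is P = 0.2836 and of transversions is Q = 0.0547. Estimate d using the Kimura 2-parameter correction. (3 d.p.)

Under the Kimura two-parameter model, d = −½ ln(1 − 2P − Q) − ¼ ln(1 − 2Q).
1 − 2P − Q = 0.3781, giving −½ ln(0.3781) = 0.486298.
1 − 2Q = 0.8906, giving −¼ ln(0.8906) = 0.028965.
d = 0.486298 + 0.028965 = 0.515263.

0.515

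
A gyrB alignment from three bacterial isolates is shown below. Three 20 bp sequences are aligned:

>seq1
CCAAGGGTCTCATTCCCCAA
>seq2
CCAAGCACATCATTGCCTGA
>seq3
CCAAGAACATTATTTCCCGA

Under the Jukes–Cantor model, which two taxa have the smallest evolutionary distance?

seq2 and seq3

seq1–seq2: 7/20 differ, p = 0.350, d = 0.471.
seq1–seq3: 7/20 differ, p = 0.350, d = 0.471.
seq2–seq3: 4/20 differ, p = 0.200, d = 0.233.
The smallest distance is between seq2 and seq3.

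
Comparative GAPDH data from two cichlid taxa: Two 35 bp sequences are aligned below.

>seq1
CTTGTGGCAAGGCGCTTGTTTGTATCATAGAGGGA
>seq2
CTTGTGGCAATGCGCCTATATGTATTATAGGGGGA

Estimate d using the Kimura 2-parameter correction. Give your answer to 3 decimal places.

Of 35 sites, 4 differences are transitions and 2 are transversions, so P = 4/35 ≈ 0.114286 and Q = 2/35 ≈ 0.057143.
Under the Kimura two-parameter model, d = −½ ln(1 − 2P − Q) − ¼ ln(1 − 2Q).
1 − 2P − Q = 0.714285, giving −½ ln(0.714285) = 0.168237.
1 − 2Q = 0.885714, giving −¼ ln(0.885714) = 0.030340.
d = 0.168237 + 0.030340 = 0.198577.

0.199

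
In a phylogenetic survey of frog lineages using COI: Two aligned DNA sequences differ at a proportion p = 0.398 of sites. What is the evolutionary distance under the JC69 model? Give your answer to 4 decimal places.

d = −(3/4) ln(1 − 4p/3) = −0.75 ln(1 − 0.530667) = −0.75 ln(0.469333)
  = −0.75 × (-0.756443) = 0.567332 substitutions/site.

0.5673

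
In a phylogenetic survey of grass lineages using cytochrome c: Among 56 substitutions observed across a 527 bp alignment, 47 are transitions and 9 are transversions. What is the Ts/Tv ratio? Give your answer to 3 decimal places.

R = 47/9 = 5.222222… ≈ 5.222 (to 3 d.p.).

5.222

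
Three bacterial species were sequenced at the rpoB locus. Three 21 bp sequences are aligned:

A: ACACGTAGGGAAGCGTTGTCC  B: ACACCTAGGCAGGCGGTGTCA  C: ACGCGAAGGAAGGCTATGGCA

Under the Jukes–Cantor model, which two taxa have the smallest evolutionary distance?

A–B: 5/21 differ, p = 0.238, d = 0.286.
A–C: 8/21 differ, p = 0.381, d = 0.532.
B–C: 7/21 differ, p = 0.333, d = 0.441.
The smallest distance is between A and B.

A and B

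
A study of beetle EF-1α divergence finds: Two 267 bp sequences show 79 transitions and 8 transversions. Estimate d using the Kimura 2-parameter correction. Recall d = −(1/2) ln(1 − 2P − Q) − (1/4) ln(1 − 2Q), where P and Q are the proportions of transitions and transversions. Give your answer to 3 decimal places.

0.502

P = 79/267 ≈ 0.29588 and Q = 8/267 ≈ 0.029963.
Under the Kimura two-parameter model, d = −½ ln(1 − 2P − Q) − ¼ ln(1 − 2Q).
1 − 2P − Q = 0.378277, giving −½ ln(0.378277) = 0.486064.
1 − 2Q = 0.940074, giving −¼ ln(0.940074) = 0.015449.
d = 0.486064 + 0.015449 = 0.501513.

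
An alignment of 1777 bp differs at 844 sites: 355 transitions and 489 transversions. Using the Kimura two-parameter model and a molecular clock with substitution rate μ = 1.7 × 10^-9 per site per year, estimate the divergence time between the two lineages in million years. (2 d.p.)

223.94

P = 355/1777 ≈ 0.199775 and Q = 489/1777 ≈ 0.275183.
Under the Kimura two-parameter model, d = −½ ln(1 − 2P − Q) − ¼ ln(1 − 2Q).
1 − 2P − Q = 0.325267, giving −½ ln(0.325267) = 0.561554.
1 − 2Q = 0.449634, giving −¼ ln(0.449634) = 0.199830.
d = 0.561554 + 0.199830 = 0.761384.
Under a molecular clock d = 2μt, so t = d/(2μ) = 0.761384 / (2 × 1.7 × 10^-9) = 223.94 million years.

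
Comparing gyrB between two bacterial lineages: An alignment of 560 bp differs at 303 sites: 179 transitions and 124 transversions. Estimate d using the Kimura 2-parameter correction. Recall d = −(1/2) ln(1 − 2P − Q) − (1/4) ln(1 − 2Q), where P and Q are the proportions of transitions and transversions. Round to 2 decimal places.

P = 179/560 ≈ 0.319643 and Q = 124/560 ≈ 0.221429.
Under the Kimura two-parameter model, d = −½ ln(1 − 2P − Q) − ¼ ln(1 − 2Q).
1 − 2P − Q = 0.139285, giving −½ ln(0.139285) = 0.985617.
1 − 2Q = 0.557142, giving −¼ ln(0.557142) = 0.146234.
d = 0.985617 + 0.146234 = 1.131851.

1.13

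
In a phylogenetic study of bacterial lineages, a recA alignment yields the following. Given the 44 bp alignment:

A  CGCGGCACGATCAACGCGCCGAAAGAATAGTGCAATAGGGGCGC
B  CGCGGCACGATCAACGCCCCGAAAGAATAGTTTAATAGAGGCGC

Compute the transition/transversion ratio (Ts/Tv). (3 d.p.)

1.000

Transitions are A↔G and C↔T; transversions are all other mismatches.
Transitions: 2. Transversions: 2.
R = 2/2 = 1.000.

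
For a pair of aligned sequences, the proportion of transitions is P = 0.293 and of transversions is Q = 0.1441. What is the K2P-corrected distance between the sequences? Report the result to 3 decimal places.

0.740

Under the Kimura two-parameter model, d = −½ ln(1 − 2P − Q) − ¼ ln(1 − 2Q).
1 − 2P − Q = 0.2699, giving −½ ln(0.2699) = 0.654852.
1 − 2Q = 0.7118, giving −¼ ln(0.7118) = 0.084990.
d = 0.654852 + 0.084990 = 0.739842.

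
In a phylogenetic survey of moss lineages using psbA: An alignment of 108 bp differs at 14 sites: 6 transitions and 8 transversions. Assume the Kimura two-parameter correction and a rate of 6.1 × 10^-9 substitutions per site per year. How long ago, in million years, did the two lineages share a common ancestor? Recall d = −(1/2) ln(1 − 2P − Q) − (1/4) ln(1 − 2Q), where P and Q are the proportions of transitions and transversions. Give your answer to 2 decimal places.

11.68

P = 6/108 ≈ 0.055556 and Q = 8/108 ≈ 0.074074.
Under the Kimura two-parameter model, d = −½ ln(1 − 2P − Q) − ¼ ln(1 − 2Q).
1 − 2P − Q = 0.814814, giving −½ ln(0.814814) = 0.102398.
1 − 2Q = 0.851852, giving −¼ ln(0.851852) = 0.040086.
d = 0.102398 + 0.040086 = 0.142484.
Under a molecular clock d = 2μt, so t = d/(2μ) = 0.142484 / (2 × 6.1 × 10^-9) = 11.68 million years.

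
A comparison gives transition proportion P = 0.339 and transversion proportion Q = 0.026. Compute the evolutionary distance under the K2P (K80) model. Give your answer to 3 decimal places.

Under the Kimura two-parameter model, d = −½ ln(1 − 2P − Q) − ¼ ln(1 − 2Q).
1 − 2P − Q = 0.296, giving −½ ln(0.296) = 0.608698.
1 − 2Q = 0.948, giving −¼ ln(0.948) = 0.013350.
d = 0.608698 + 0.013350 = 0.622048.

0.622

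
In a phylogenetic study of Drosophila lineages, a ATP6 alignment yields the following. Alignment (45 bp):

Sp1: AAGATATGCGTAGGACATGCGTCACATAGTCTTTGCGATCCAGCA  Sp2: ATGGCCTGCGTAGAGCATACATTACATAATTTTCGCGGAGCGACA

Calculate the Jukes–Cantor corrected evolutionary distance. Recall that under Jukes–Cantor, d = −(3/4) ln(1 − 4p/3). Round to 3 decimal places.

The sequences differ at 17 of 45 sites, so p = 17/45 ≈ 0.377778.
d = −(3/4) ln(1 − 4p/3) = −0.75 ln(1 − 0.503704) = −0.75 ln(0.496296)
  = −0.75 × (-0.700583) = 0.525437 substitutions/site.

0.525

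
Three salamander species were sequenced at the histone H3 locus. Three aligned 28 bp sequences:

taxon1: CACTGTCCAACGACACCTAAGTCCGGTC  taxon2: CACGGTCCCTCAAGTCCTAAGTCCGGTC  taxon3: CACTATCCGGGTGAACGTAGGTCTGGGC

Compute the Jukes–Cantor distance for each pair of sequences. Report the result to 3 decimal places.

taxon1–taxon2: 6/28 sites differ → p ≈ 0.214286, d = −0.75 ln(1 − 0.285715) = 0.252355 ≈ 0.252.
taxon1–taxon3: 11/28 sites differ → p ≈ 0.392857, d = −0.75 ln(1 − 0.523809) = 0.556452 ≈ 0.556.
taxon2–taxon3: 13/28 sites differ → p ≈ 0.464286, d = −0.75 ln(1 − 0.619048) = 0.723811 ≈ 0.724.

d(taxon1,taxon2) = 0.252, d(taxon1,taxon3) = 0.556, d(taxon2,taxon3) = 0.724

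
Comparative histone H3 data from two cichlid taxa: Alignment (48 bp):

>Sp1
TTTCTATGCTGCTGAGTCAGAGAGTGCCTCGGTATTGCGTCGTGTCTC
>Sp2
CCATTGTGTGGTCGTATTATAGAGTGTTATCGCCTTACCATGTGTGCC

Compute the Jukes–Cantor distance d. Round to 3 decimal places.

0.961

The sequences differ at 26 of 48 sites, so p = 26/48 ≈ 0.541667.
d = −(3/4) ln(1 − 4p/3) = −0.75 ln(1 − 0.722223) = −0.75 ln(0.277777)
  = −0.75 × (-1.280937) = 0.960703 substitutions/site.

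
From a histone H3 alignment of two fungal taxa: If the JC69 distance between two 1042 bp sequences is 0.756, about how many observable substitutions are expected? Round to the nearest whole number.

Invert JC69: p = (3/4)(1 − e^(−4d/3)) = 0.75 × (1 − e^(-1.008)) = 0.75 × (1 − 0.364948) = 0.476289.
Expected differing sites = pL ≈ 0.476289 × 1042 = 496.293138 ≈ 496.

496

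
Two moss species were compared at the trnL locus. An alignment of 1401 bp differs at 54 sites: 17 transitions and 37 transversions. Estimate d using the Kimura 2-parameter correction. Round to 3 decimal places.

P = 17/1401 ≈ 0.012134 and Q = 37/1401 ≈ 0.02641.
Under the Kimura two-parameter model, d = −½ ln(1 − 2P − Q) − ¼ ln(1 − 2Q).
1 − 2P − Q = 0.949322, giving −½ ln(0.949322) = 0.026004.
1 − 2Q = 0.94718, giving −¼ ln(0.94718) = 0.013567.
d = 0.026004 + 0.013567 = 0.039571.

0.040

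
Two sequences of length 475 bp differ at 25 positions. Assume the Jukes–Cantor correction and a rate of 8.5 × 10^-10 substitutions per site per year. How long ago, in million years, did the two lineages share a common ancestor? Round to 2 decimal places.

32.10

p = 25/475 ≈ 0.052632.
d = −(3/4) ln(1 − 4p/3) = −0.75 ln(1 − 0.070176) = −0.75 ln(0.929824)
  = −0.75 × (-0.072760) = 0.054570 substitutions/site.
Under a molecular clock d = 2μt, so t = d/(2μ) = 0.054570 / (2 × 8.5 × 10^-10) = 32.10 million years.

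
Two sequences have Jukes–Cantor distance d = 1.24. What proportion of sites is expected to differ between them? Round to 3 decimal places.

p = (3/4)(1 − e^(−4d/3)) = 0.75 × (1 − e^(-1.653333)) = 0.75 × (1 − 0.191411) = 0.606442.

0.606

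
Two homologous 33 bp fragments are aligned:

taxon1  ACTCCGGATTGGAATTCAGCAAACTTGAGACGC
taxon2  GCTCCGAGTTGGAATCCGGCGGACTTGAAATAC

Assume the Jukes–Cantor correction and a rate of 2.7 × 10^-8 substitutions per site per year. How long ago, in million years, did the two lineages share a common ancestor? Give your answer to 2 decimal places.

The sequences differ at 10 of 33 sites (1, 7, 8, 16, 18, 21, 22, 29, 31, 32), so p = 10/33 ≈ 0.30303.
d = −(3/4) ln(1 − 4p/3) = −0.75 ln(1 − 0.40404) = −0.75 ln(0.59596)
  = −0.75 × (-0.517582) = 0.388187 substitutions/site.
Under a molecular clock d = 2μt, so t = d/(2μ) = 0.388187 / (2 × 2.7 × 10^-8) = 7.19 million years.

7.19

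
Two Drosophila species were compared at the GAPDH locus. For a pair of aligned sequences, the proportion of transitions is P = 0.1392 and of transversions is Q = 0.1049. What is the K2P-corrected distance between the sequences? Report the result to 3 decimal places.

Under the Kimura two-parameter model, d = −½ ln(1 − 2P − Q) − ¼ ln(1 − 2Q).
1 − 2P − Q = 0.6167, giving −½ ln(0.6167) = 0.241686.
1 − 2Q = 0.7902, giving −¼ ln(0.7902) = 0.058867.
d = 0.241686 + 0.058867 = 0.300553.

0.301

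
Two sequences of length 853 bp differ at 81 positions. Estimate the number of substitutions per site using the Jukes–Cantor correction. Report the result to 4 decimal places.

p = 81/853 ≈ 0.094959.
d = −(3/4) ln(1 − 4p/3) = −0.75 ln(1 − 0.126612) = −0.75 ln(0.873388)
  = −0.75 × (-0.135375) = 0.101531 substitutions/site.

0.1015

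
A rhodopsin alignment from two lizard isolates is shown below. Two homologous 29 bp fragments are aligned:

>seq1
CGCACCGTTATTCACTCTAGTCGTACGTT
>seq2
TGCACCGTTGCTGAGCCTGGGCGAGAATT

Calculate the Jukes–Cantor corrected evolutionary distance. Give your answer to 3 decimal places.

0.602

The sequences differ at 12 of 29 sites, so p = 12/29 ≈ 0.413793.
d = −(3/4) ln(1 − 4p/3) = −0.75 ln(1 − 0.551724) = −0.75 ln(0.448276)
  = −0.75 × (-0.802346) = 0.601760 substitutions/site.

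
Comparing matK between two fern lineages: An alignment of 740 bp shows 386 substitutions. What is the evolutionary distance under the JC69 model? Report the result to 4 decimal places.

0.8918

p = 386/740 ≈ 0.521622.
d = −(3/4) ln(1 − 4p/3) = −0.75 ln(1 − 0.695496) = −0.75 ln(0.304504)
  = −0.75 × (-1.189071) = 0.891803 substitutions/site.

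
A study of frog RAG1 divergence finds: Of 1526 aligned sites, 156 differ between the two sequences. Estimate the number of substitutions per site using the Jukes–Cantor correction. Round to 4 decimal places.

0.1099

p = 156/1526 ≈ 0.102228.
d = −(3/4) ln(1 − 4p/3) = −0.75 ln(1 − 0.136304) = −0.75 ln(0.863696)
  = −0.75 × (-0.146534) = 0.109901 substitutions/site.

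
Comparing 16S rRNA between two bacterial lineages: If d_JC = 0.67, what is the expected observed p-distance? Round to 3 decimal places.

0.443

p = (3/4)(1 − e^(−4d/3)) = 0.75 × (1 − e^(-0.893333)) = 0.75 × (1 − 0.409289) = 0.443033.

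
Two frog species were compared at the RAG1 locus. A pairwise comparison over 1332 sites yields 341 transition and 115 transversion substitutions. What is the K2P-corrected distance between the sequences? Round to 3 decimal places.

P = 341/1332 ≈ 0.256006 and Q = 115/1332 ≈ 0.086336.
Under the Kimura two-parameter model, d = −½ ln(1 − 2P − Q) − ¼ ln(1 − 2Q).
1 − 2P − Q = 0.401652, giving −½ ln(0.401652) = 0.456085.
1 − 2Q = 0.827328, giving −¼ ln(0.827328) = 0.047389.
d = 0.456085 + 0.047389 = 0.503474.

0.503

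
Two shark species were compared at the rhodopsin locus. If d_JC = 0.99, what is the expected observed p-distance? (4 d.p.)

0.5496

p = (3/4)(1 − e^(−4d/3)) = 0.75 × (1 − e^(-1.32)) = 0.75 × (1 − 0.267135) = 0.549649.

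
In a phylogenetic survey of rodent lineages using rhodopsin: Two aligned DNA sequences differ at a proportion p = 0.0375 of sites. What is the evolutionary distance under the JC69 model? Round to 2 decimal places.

d = −(3/4) ln(1 − 4p/3) = −0.75 ln(1 − 0.05) = −0.75 ln(0.95)
  = −0.75 × (-0.051293) = 0.038470 substitutions/site.

0.04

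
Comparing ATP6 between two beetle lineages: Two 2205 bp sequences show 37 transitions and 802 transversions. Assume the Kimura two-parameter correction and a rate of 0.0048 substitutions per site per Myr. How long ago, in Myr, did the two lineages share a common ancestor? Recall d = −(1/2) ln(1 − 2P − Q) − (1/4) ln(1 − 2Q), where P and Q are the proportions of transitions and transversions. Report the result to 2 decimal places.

P = 37/2205 ≈ 0.01678 and Q = 802/2205 ≈ 0.363719.
Under the Kimura two-parameter model, d = −½ ln(1 − 2P − Q) − ¼ ln(1 − 2Q).
1 − 2P − Q = 0.602721, giving −½ ln(0.602721) = 0.253150.
1 − 2Q = 0.272562, giving −¼ ln(0.272562) = 0.324972.
d = 0.253150 + 0.324972 = 0.578122.
Under a molecular clock d = 2μt, so t = d/(2μ) = 0.578122 / (2 × 0.0048) = 60.22 Myr.

60.22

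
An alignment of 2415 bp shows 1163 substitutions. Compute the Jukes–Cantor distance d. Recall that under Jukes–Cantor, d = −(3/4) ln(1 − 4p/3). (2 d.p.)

p = 1163/2415 ≈ 0.481573.
d = −(3/4) ln(1 − 4p/3) = −0.75 ln(1 − 0.642097) = −0.75 ln(0.357903)
  = −0.75 × (-1.027493) = 0.770620 substitutions/site.

0.77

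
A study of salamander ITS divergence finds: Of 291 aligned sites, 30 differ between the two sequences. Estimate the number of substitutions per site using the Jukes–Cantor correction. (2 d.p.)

0.11

p = 30/291 ≈ 0.103093.
d = −(3/4) ln(1 − 4p/3) = −0.75 ln(1 − 0.137457) = −0.75 ln(0.862543)
  = −0.75 × (-0.147870) = 0.110903 substitutions/site.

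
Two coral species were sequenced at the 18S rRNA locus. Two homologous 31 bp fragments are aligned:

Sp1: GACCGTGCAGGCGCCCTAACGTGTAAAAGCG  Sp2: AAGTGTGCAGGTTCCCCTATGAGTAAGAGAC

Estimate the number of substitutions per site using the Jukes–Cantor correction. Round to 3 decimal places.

0.544

The sequences differ at 12 of 31 sites, so p = 12/31 ≈ 0.387097.
d = −(3/4) ln(1 − 4p/3) = −0.75 ln(1 − 0.516129) = −0.75 ln(0.483871)
  = −0.75 × (-0.725937) = 0.544453 substitutions/site.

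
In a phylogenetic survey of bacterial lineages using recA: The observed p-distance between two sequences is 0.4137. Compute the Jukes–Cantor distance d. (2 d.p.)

d = −(3/4) ln(1 − 4p/3) = −0.75 ln(1 − 0.5516) = −0.75 ln(0.4484)
  = −0.75 × (-0.802070) = 0.601553 substitutions/site.

0.60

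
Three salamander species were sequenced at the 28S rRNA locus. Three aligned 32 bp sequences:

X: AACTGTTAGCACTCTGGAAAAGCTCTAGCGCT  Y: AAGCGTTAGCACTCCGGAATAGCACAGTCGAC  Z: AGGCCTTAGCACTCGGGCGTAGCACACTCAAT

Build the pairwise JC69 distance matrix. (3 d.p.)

X–Y: 10/32 sites differ → p = 0.3125, d = −0.75 ln(1 − 0.416667) = 0.404248 ≈ 0.404.
X–Z: 14/32 sites differ → p = 0.4375, d = −0.75 ln(1 − 0.583333) = 0.656601 ≈ 0.657.
Y–Z: 8/32 sites differ → p = 0.25, d = −0.75 ln(1 − 0.333333) = 0.304098 ≈ 0.304.

d(X,Y) = 0.404, d(X,Z) = 0.657, d(Y,Z) = 0.304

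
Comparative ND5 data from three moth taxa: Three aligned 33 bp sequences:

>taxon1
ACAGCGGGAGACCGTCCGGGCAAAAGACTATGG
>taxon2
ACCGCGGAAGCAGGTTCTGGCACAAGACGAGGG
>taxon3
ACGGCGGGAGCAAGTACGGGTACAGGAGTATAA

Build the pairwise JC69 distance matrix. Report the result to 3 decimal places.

taxon1–taxon2: 10/33 sites differ → p ≈ 0.30303, d = −0.75 ln(1 − 0.40404) = 0.388186 ≈ 0.388.
taxon1–taxon3: 11/33 sites differ → p ≈ 0.333333, d = −0.75 ln(1 − 0.444444) = 0.440839 ≈ 0.441.
taxon2–taxon3: 12/33 sites differ → p ≈ 0.363636, d = −0.75 ln(1 − 0.484848) = 0.497470 ≈ 0.497.

d(taxon1,taxon2) = 0.388, d(taxon1,taxon3) = 0.441, d(taxon2,taxon3) = 0.497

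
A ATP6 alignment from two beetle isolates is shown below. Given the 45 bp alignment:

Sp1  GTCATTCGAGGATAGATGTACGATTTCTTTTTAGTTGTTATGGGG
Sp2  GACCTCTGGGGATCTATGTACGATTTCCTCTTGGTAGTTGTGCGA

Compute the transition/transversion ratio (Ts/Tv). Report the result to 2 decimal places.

1.33

Transitions are A↔G and C↔T; transversions are all other mismatches.
Transitions: 8. Transversions: 6.
R = 8/6 = 1.333333… ≈ 1.33 (to 2 d.p.).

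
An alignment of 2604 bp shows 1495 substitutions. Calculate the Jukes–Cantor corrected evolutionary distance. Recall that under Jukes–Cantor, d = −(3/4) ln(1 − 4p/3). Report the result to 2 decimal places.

1.09

p = 1495/2604 ≈ 0.574117.
d = −(3/4) ln(1 − 4p/3) = −0.75 ln(1 − 0.765489) = −0.75 ln(0.234511)
  = −0.75 × (-1.450253) = 1.087690 substitutions/site.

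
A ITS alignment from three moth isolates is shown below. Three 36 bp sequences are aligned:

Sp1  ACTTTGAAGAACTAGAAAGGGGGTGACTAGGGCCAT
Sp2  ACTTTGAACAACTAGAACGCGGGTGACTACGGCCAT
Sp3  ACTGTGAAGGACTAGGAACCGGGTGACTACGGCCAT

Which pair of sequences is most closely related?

Sp1 and Sp2

Sp1–Sp2: 4/36 differ, p = 0.111, d = 0.120.
Sp1–Sp3: 6/36 differ, p = 0.167, d = 0.188.
Sp2–Sp3: 6/36 differ, p = 0.167, d = 0.188.
The smallest distance is between Sp1 and Sp2.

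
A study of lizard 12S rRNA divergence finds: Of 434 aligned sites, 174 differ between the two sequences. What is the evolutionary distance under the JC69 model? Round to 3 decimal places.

p = 174/434 ≈ 0.400922.
d = −(3/4) ln(1 − 4p/3) = −0.75 ln(1 − 0.534563) = −0.75 ln(0.465437)
  = −0.75 × (-0.764779) = 0.573584 substitutions/site.

0.574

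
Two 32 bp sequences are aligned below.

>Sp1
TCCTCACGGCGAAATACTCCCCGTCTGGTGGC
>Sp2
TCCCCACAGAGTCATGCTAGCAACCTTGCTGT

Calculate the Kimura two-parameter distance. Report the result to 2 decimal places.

0.75

Of 32 sites, 7 differences are transitions and 8 are transversions, so P = 7/32 = 0.21875 and Q = 8/32 = 0.25.
Under the Kimura two-parameter model, d = −½ ln(1 − 2P − Q) − ¼ ln(1 − 2Q).
1 − 2P − Q = 0.3125, giving −½ ln(0.3125) = 0.581575.
1 − 2Q = 0.5, giving −¼ ln(0.5) = 0.173287.
d = 0.581575 + 0.173287 = 0.754862.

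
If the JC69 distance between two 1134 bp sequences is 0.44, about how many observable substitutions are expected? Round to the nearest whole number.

Invert JC69: p = (3/4)(1 − e^(−4d/3)) = 0.75 × (1 − e^(-0.586667)) = 0.75 × (1 − 0.556178) = 0.332867.
Expected differing sites = pL ≈ 0.332867 × 1134 = 377.471178 ≈ 377.

377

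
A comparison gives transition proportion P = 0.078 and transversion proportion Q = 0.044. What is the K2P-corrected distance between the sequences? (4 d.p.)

0.1346

Under the Kimura two-parameter model, d = −½ ln(1 − 2P − Q) − ¼ ln(1 − 2Q).
1 − 2P − Q = 0.8, giving −½ ln(0.8) = 0.111572.
1 − 2Q = 0.912, giving −¼ ln(0.912) = 0.023029.
d = 0.111572 + 0.023029 = 0.134601.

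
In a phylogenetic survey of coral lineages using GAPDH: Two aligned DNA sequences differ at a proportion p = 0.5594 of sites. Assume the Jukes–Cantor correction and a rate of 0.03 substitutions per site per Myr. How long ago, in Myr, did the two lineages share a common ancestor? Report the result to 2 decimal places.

d = −(3/4) ln(1 − 4p/3) = −0.75 ln(1 − 0.745867) = −0.75 ln(0.254133)
  = −0.75 × (-1.369898) = 1.027424 substitutions/site.
Under a molecular clock d = 2μt, so t = d/(2μ) = 1.027424 / (2 × 0.03) = 17.12 Myr.

17.12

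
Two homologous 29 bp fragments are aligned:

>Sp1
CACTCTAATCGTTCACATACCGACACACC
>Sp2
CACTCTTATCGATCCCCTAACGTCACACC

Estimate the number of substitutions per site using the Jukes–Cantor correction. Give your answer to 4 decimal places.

0.2421

The sequences differ at 6 of 29 sites (7, 12, 15, 17, 20, 23), so p = 6/29 ≈ 0.206897.
d = −(3/4) ln(1 − 4p/3) = −0.75 ln(1 − 0.275863) = −0.75 ln(0.724137)
  = −0.75 × (-0.322775) = 0.242081 substitutions/site.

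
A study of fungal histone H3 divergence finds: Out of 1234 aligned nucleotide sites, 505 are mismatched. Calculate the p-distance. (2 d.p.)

p = 505/1234 = 0.409238… ≈ 0.41 (to 2 d.p.).

0.41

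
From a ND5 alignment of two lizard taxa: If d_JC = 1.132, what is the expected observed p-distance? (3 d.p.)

0.584

p = (3/4)(1 − e^(−4d/3)) = 0.75 × (1 − e^(-1.509333)) = 0.75 × (1 − 0.221057) = 0.584207.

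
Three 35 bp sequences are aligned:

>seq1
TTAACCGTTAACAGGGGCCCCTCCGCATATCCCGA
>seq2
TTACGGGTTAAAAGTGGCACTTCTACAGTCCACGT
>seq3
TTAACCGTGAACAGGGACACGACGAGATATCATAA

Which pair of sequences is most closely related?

seq1 and seq3

seq1–seq2: 14/35 differ, p = 0.400, d = 0.572.
seq1–seq3: 11/35 differ, p = 0.314, d = 0.407.
seq2–seq3: 17/35 differ, p = 0.486, d = 0.782.
The smallest distance is between seq1 and seq3.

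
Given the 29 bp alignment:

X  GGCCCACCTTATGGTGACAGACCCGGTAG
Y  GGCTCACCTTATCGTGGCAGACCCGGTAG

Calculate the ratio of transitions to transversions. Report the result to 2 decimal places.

Transitions are A↔G and C↔T; transversions are all other mismatches.
Transitions: 2. Transversions: 1.
R = 2/1 = 2.00.

2.00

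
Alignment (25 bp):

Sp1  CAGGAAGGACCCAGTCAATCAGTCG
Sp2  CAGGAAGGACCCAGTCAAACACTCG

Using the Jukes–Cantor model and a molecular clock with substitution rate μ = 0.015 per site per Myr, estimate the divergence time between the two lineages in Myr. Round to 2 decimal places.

2.82

The sequences differ at 2 of 25 sites (19, 22), so p = 2/25 = 0.08.
d = −(3/4) ln(1 − 4p/3) = −0.75 ln(1 − 0.106667) = −0.75 ln(0.893333)
  = −0.75 × (-0.112796) = 0.084597 substitutions/site.
Under a molecular clock d = 2μt, so t = d/(2μ) = 0.084597 / (2 × 0.015) = 2.82 Myr.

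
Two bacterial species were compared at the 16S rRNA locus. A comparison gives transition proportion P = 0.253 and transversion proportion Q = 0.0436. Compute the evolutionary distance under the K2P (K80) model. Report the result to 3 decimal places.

Under the Kimura two-parameter model, d = −½ ln(1 − 2P − Q) − ¼ ln(1 − 2Q).
1 − 2P − Q = 0.4504, giving −½ ln(0.4504) = 0.398810.
1 − 2Q = 0.9128, giving −¼ ln(0.9128) = 0.022810.
d = 0.398810 + 0.022810 = 0.421620.

0.422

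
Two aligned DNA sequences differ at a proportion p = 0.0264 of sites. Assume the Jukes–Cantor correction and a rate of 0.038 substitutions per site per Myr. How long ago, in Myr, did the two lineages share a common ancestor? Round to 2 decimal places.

0.35

d = −(3/4) ln(1 − 4p/3) = −0.75 ln(1 − 0.0352) = −0.75 ln(0.9648)
  = −0.75 × (-0.035834) = 0.026876 substitutions/site.
Under a molecular clock d = 2μt, so t = d/(2μ) = 0.026876 / (2 × 0.038) = 0.35 Myr.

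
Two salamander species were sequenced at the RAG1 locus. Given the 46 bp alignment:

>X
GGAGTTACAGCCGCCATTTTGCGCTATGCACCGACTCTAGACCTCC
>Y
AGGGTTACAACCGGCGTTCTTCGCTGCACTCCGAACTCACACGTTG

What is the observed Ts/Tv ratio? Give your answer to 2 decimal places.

1.71

Transitions are A↔G and C↔T; transversions are all other mismatches.
Transitions: 12. Transversions: 7.
R = 12/7 = 1.714285… ≈ 1.71 (to 2 d.p.).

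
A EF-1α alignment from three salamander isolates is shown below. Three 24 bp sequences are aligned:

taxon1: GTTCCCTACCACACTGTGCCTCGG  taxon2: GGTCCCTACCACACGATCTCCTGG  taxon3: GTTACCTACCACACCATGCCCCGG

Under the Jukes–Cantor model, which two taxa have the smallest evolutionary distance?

taxon1–taxon2: 7/24 differ, p = 0.292, d = 0.369.
taxon1–taxon3: 4/24 differ, p = 0.167, d = 0.188.
taxon2–taxon3: 6/24 differ, p = 0.250, d = 0.304.
The smallest distance is between taxon1 and taxon3.

taxon1 and taxon3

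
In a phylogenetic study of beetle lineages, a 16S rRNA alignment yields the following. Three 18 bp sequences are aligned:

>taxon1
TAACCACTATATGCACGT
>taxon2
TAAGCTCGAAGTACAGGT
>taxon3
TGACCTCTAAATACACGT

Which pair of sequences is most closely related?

taxon1 and taxon3

taxon1–taxon2: 7/18 differ, p = 0.389, d = 0.548.
taxon1–taxon3: 4/18 differ, p = 0.222, d = 0.264.
taxon2–taxon3: 5/18 differ, p = 0.278, d = 0.347.
The smallest distance is between taxon1 and taxon3.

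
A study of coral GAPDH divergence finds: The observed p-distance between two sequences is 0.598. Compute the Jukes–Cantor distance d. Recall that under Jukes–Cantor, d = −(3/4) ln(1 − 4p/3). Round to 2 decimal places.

d = −(3/4) ln(1 − 4p/3) = −0.75 ln(1 − 0.797333) = −0.75 ln(0.202667)
  = −0.75 × (-1.596191) = 1.197143 substitutions/site.

1.20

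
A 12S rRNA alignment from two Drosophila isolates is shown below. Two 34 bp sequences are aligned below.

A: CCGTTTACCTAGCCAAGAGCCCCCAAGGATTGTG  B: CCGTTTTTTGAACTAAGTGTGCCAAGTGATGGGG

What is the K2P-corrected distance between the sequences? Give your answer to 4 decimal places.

0.6026

Of 34 sites, 6 differences are transitions and 8 are transversions, so P = 6/34 ≈ 0.176471 and Q = 8/34 ≈ 0.235294.
Under the Kimura two-parameter model, d = −½ ln(1 − 2P − Q) − ¼ ln(1 − 2Q).
1 − 2P − Q = 0.411764, giving −½ ln(0.411764) = 0.443652.
1 − 2Q = 0.529412, giving −¼ ln(0.529412) = 0.158997.
d = 0.443652 + 0.158997 = 0.602649.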